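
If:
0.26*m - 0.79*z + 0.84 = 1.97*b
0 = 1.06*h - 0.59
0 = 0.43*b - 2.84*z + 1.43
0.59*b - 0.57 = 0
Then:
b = 0.97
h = 0.56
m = 6.06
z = 0.65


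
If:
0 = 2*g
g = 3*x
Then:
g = 0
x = 0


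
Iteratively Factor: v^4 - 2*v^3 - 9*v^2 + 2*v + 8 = (v - 1)*(v^3 - v^2 - 10*v - 8) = (v - 1)*(v + 2)*(v^2 - 3*v - 4) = (v - 1)*(v + 1)*(v + 2)*(v - 4)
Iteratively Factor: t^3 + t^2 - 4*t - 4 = (t - 2)*(t^2 + 3*t + 2) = (t - 2)*(t + 1)*(t + 2)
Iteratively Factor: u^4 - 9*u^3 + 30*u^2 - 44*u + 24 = (u - 2)*(u^3 - 7*u^2 + 16*u - 12) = (u - 2)^2*(u^2 - 5*u + 6) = (u - 3)*(u - 2)^2*(u - 2)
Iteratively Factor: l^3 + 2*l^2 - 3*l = (l - 1)*(l^2 + 3*l) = (l - 1)*(l + 3)*(l)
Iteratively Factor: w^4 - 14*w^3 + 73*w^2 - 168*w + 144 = (w - 4)*(w^3 - 10*w^2 + 33*w - 36) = (w - 4)^2*(w^2 - 6*w + 9) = (w - 4)^2*(w - 3)*(w - 3)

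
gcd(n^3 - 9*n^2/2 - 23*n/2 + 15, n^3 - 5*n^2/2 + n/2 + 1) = n - 1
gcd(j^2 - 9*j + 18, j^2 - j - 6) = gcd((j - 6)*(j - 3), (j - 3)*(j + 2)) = j - 3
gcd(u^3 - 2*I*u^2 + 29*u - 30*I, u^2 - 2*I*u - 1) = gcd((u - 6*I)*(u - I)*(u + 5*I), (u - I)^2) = u - I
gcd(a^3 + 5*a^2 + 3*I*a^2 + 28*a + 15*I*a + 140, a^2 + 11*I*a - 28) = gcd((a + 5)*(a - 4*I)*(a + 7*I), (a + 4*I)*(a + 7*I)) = a + 7*I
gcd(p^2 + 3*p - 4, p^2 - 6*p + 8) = 1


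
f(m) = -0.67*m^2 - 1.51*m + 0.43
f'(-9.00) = 10.55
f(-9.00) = -40.25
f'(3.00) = -5.53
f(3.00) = -10.13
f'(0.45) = -2.11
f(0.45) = -0.39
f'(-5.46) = 5.81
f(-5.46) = -11.30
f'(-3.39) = 3.03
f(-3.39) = -2.15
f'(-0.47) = -0.88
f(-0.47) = 0.99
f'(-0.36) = -1.03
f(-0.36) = 0.89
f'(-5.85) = 6.33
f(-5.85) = -13.67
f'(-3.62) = 3.34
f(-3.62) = -2.88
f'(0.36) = -1.99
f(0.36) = -0.20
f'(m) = -1.34*m - 1.51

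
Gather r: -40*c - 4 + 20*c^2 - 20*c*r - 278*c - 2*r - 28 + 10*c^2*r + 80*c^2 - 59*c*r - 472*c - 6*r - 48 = 100*c^2 - 790*c + r*(10*c^2 - 79*c - 8) - 80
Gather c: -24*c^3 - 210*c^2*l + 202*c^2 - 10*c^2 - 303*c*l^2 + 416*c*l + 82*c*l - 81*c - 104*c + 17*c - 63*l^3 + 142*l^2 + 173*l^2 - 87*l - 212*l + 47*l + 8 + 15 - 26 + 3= -24*c^3 + c^2*(192 - 210*l) + c*(-303*l^2 + 498*l - 168) - 63*l^3 + 315*l^2 - 252*l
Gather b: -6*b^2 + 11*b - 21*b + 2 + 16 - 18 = -6*b^2 - 10*b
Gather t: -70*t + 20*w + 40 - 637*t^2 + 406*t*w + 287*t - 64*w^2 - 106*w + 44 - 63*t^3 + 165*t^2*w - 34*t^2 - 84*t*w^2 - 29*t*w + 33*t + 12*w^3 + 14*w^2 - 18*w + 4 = -63*t^3 + t^2*(165*w - 671) + t*(-84*w^2 + 377*w + 250) + 12*w^3 - 50*w^2 - 104*w + 88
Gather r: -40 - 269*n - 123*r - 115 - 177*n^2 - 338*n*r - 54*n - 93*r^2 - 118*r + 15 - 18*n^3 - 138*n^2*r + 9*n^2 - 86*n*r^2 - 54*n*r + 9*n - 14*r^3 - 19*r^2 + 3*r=-18*n^3 - 168*n^2 - 314*n - 14*r^3 + r^2*(-86*n - 112) + r*(-138*n^2 - 392*n - 238) - 140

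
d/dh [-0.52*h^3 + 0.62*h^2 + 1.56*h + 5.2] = -1.56*h^2 + 1.24*h + 1.56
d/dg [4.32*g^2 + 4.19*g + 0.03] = 8.64*g + 4.19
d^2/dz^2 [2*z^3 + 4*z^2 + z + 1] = 12*z + 8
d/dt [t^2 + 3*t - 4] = 2*t + 3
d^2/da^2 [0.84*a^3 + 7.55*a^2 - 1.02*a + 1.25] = 5.04*a + 15.1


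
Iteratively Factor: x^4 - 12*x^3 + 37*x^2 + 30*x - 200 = (x - 5)*(x^3 - 7*x^2 + 2*x + 40) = (x - 5)^2*(x^2 - 2*x - 8) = (x - 5)^2*(x - 4)*(x + 2)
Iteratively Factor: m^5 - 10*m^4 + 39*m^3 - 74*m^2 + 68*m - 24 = (m - 3)*(m^4 - 7*m^3 + 18*m^2 - 20*m + 8) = (m - 3)*(m - 2)*(m^3 - 5*m^2 + 8*m - 4) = (m - 3)*(m - 2)^2*(m^2 - 3*m + 2) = (m - 3)*(m - 2)^2*(m - 1)*(m - 2)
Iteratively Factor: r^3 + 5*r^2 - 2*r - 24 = (r - 2)*(r^2 + 7*r + 12) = (r - 2)*(r + 3)*(r + 4)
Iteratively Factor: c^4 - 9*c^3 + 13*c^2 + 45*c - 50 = (c - 5)*(c^3 - 4*c^2 - 7*c + 10) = (c - 5)^2*(c^2 + c - 2) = (c - 5)^2*(c + 2)*(c - 1)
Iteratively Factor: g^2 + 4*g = (g + 4)*(g)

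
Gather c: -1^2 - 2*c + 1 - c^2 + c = -c^2 - c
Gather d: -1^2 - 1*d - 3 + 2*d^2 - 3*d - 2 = 2*d^2 - 4*d - 6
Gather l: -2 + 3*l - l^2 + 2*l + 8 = -l^2 + 5*l + 6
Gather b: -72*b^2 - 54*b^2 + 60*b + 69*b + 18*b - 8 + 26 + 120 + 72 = -126*b^2 + 147*b + 210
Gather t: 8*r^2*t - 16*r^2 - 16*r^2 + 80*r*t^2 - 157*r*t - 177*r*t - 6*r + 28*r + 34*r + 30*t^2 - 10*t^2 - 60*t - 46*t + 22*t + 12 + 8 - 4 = -32*r^2 + 56*r + t^2*(80*r + 20) + t*(8*r^2 - 334*r - 84) + 16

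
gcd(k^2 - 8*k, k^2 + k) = k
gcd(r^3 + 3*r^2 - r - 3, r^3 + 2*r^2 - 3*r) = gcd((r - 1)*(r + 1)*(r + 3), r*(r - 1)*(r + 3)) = r^2 + 2*r - 3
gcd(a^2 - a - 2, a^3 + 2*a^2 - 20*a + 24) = a - 2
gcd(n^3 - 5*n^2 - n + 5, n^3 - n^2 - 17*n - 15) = n^2 - 4*n - 5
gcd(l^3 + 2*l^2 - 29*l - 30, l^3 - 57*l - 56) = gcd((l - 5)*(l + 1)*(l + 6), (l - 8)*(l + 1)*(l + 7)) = l + 1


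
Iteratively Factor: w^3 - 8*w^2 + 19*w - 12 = (w - 4)*(w^2 - 4*w + 3) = (w - 4)*(w - 1)*(w - 3)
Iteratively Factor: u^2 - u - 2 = (u + 1)*(u - 2)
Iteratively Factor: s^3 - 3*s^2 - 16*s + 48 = (s + 4)*(s^2 - 7*s + 12) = (s - 4)*(s + 4)*(s - 3)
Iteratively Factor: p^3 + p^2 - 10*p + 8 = (p + 4)*(p^2 - 3*p + 2) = (p - 2)*(p + 4)*(p - 1)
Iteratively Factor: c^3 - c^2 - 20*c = (c)*(c^2 - c - 20) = c*(c + 4)*(c - 5)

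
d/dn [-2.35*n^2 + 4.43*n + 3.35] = 4.43 - 4.7*n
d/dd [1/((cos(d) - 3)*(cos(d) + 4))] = (sin(d) + sin(2*d))/((cos(d) - 3)^2*(cos(d) + 4)^2)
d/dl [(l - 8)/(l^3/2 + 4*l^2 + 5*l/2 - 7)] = 4*(-l^3 + 8*l^2 + 64*l + 13)/(l^6 + 16*l^5 + 74*l^4 + 52*l^3 - 199*l^2 - 140*l + 196)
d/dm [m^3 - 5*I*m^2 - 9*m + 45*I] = 3*m^2 - 10*I*m - 9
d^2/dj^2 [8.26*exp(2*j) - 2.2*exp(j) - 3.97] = (33.04*exp(j) - 2.2)*exp(j)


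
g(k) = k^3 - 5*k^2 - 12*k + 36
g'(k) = 3*k^2 - 10*k - 12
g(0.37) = 30.93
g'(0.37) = -15.29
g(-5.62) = -231.99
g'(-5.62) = 138.95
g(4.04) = -28.15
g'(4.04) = -3.44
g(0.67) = 26.02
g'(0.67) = -17.35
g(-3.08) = -3.69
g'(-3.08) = 47.26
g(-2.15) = 28.75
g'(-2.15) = 23.37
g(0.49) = 29.04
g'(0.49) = -16.18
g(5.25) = -20.11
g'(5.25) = 18.19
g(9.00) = 252.00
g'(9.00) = 141.00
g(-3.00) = 0.00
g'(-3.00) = 45.00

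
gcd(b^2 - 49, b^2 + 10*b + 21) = b + 7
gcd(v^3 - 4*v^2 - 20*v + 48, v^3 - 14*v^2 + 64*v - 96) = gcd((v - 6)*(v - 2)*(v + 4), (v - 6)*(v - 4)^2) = v - 6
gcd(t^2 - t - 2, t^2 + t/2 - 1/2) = t + 1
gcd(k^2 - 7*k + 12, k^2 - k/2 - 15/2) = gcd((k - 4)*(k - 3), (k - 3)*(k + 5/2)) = k - 3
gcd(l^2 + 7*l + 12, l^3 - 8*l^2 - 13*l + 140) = l + 4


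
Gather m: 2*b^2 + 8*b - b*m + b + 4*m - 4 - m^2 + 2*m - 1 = 2*b^2 + 9*b - m^2 + m*(6 - b) - 5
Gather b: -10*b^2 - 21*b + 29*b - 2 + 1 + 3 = -10*b^2 + 8*b + 2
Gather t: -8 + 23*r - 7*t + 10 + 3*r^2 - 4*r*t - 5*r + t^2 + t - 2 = 3*r^2 + 18*r + t^2 + t*(-4*r - 6)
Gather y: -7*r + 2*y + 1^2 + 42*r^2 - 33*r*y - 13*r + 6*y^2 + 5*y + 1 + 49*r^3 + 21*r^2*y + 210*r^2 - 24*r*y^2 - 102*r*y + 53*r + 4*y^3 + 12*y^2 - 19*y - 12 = 49*r^3 + 252*r^2 + 33*r + 4*y^3 + y^2*(18 - 24*r) + y*(21*r^2 - 135*r - 12) - 10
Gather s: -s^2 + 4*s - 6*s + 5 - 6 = -s^2 - 2*s - 1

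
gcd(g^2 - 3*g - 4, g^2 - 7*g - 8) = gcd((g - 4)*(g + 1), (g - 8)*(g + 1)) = g + 1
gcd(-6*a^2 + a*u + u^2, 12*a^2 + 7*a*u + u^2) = 3*a + u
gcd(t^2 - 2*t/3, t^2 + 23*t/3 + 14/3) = 1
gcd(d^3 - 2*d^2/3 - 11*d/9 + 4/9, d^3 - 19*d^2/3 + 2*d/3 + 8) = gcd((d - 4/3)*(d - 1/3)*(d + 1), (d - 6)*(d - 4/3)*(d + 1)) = d^2 - d/3 - 4/3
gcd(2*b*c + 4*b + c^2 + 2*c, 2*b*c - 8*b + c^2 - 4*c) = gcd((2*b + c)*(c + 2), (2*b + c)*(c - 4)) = 2*b + c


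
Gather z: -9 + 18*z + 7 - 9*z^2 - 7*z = -9*z^2 + 11*z - 2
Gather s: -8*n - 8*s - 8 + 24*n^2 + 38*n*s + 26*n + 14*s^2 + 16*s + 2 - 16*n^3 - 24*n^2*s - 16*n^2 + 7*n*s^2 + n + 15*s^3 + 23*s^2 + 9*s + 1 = -16*n^3 + 8*n^2 + 19*n + 15*s^3 + s^2*(7*n + 37) + s*(-24*n^2 + 38*n + 17) - 5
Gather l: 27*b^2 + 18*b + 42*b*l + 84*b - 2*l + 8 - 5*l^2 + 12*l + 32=27*b^2 + 102*b - 5*l^2 + l*(42*b + 10) + 40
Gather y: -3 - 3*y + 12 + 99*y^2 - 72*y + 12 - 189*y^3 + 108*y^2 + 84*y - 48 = -189*y^3 + 207*y^2 + 9*y - 27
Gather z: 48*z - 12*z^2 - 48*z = -12*z^2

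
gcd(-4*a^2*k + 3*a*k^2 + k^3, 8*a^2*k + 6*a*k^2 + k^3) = 4*a*k + k^2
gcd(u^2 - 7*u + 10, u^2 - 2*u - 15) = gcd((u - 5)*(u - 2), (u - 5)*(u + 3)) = u - 5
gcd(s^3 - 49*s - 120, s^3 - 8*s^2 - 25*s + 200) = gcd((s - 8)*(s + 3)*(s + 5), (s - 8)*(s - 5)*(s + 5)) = s^2 - 3*s - 40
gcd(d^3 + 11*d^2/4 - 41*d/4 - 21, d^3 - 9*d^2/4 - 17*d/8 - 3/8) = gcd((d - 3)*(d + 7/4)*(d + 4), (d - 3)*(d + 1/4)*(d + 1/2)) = d - 3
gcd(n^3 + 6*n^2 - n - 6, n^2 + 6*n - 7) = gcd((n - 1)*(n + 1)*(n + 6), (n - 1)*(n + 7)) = n - 1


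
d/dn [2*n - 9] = 2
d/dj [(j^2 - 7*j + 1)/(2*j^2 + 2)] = 7*(j^2 - 1)/(2*(j^4 + 2*j^2 + 1))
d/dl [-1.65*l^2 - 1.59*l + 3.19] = -3.3*l - 1.59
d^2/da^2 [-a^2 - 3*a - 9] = -2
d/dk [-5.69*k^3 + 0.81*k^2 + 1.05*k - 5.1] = -17.07*k^2 + 1.62*k + 1.05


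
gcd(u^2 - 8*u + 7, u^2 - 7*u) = u - 7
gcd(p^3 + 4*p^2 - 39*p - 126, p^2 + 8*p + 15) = p + 3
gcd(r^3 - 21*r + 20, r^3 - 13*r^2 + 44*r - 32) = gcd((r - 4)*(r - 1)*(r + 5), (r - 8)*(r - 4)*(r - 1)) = r^2 - 5*r + 4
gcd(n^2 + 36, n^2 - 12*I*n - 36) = n - 6*I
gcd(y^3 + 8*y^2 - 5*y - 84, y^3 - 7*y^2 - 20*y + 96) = y^2 + y - 12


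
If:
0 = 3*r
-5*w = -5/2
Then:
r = 0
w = 1/2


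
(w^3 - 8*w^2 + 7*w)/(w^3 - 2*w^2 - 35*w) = (w - 1)/(w + 5)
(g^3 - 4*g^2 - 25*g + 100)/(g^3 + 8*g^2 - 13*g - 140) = (g - 5)/(g + 7)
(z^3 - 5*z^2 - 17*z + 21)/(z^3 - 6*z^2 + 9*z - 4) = (z^2 - 4*z - 21)/(z^2 - 5*z + 4)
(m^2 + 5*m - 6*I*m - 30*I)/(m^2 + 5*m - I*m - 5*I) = (m - 6*I)/(m - I)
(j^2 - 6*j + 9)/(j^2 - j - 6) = (j - 3)/(j + 2)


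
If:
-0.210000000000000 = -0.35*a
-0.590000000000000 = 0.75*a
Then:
No Solution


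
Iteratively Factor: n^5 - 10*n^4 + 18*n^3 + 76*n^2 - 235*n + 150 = (n - 1)*(n^4 - 9*n^3 + 9*n^2 + 85*n - 150) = (n - 2)*(n - 1)*(n^3 - 7*n^2 - 5*n + 75) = (n - 5)*(n - 2)*(n - 1)*(n^2 - 2*n - 15) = (n - 5)*(n - 2)*(n - 1)*(n + 3)*(n - 5)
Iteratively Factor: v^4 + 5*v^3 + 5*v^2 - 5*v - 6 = (v + 3)*(v^3 + 2*v^2 - v - 2) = (v - 1)*(v + 3)*(v^2 + 3*v + 2) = (v - 1)*(v + 1)*(v + 3)*(v + 2)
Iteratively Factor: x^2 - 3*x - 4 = (x - 4)*(x + 1)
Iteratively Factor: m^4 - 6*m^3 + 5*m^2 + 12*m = (m + 1)*(m^3 - 7*m^2 + 12*m) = m*(m + 1)*(m^2 - 7*m + 12) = m*(m - 4)*(m + 1)*(m - 3)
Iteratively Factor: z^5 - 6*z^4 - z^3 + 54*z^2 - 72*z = (z - 2)*(z^4 - 4*z^3 - 9*z^2 + 36*z) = (z - 3)*(z - 2)*(z^3 - z^2 - 12*z) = (z - 3)*(z - 2)*(z + 3)*(z^2 - 4*z) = (z - 4)*(z - 3)*(z - 2)*(z + 3)*(z)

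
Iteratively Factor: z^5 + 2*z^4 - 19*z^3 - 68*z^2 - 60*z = (z + 2)*(z^4 - 19*z^2 - 30*z) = (z + 2)^2*(z^3 - 2*z^2 - 15*z) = (z - 5)*(z + 2)^2*(z^2 + 3*z) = z*(z - 5)*(z + 2)^2*(z + 3)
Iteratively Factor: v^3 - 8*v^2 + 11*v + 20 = (v + 1)*(v^2 - 9*v + 20) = (v - 5)*(v + 1)*(v - 4)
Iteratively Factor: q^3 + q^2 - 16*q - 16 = (q - 4)*(q^2 + 5*q + 4) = (q - 4)*(q + 4)*(q + 1)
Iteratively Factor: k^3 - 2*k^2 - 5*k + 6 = (k - 3)*(k^2 + k - 2) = (k - 3)*(k + 2)*(k - 1)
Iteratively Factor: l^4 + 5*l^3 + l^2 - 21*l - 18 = (l + 3)*(l^3 + 2*l^2 - 5*l - 6) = (l + 3)^2*(l^2 - l - 2) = (l - 2)*(l + 3)^2*(l + 1)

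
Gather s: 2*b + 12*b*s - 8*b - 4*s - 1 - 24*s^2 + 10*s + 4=-6*b - 24*s^2 + s*(12*b + 6) + 3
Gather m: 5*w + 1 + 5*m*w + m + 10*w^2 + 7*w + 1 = m*(5*w + 1) + 10*w^2 + 12*w + 2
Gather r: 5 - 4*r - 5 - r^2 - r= -r^2 - 5*r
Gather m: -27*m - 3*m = -30*m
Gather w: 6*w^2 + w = 6*w^2 + w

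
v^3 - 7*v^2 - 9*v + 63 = (v - 7)*(v - 3)*(v + 3)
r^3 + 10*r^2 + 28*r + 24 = (r + 2)^2*(r + 6)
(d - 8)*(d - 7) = d^2 - 15*d + 56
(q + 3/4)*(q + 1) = q^2 + 7*q/4 + 3/4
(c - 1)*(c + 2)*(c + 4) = c^3 + 5*c^2 + 2*c - 8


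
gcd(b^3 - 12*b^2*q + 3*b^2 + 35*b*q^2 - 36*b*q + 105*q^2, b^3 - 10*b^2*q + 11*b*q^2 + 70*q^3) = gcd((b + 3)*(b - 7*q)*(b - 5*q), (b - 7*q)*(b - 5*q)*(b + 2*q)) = b^2 - 12*b*q + 35*q^2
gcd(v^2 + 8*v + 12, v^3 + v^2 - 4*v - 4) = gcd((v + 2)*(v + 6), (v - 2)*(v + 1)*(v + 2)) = v + 2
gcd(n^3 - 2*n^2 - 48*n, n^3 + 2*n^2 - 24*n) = n^2 + 6*n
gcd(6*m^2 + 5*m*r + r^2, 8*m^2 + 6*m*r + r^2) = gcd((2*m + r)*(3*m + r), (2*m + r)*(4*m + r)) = 2*m + r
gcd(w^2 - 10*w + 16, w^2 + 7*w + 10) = 1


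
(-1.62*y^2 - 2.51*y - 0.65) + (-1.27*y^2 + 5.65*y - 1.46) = -2.89*y^2 + 3.14*y - 2.11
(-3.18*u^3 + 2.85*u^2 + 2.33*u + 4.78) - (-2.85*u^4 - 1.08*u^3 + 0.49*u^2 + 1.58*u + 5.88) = 2.85*u^4 - 2.1*u^3 + 2.36*u^2 + 0.75*u - 1.1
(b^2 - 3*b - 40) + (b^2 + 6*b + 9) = 2*b^2 + 3*b - 31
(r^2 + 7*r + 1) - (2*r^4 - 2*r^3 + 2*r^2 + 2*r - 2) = -2*r^4 + 2*r^3 - r^2 + 5*r + 3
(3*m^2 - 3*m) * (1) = 3*m^2 - 3*m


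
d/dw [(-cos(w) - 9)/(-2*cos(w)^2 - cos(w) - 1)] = (36*cos(w) + cos(2*w) + 9)*sin(w)/(cos(w) + cos(2*w) + 2)^2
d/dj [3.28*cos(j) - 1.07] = -3.28*sin(j)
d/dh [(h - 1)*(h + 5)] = 2*h + 4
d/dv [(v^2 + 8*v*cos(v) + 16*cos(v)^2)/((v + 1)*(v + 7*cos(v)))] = ((v + 1)*(v + 4*cos(v))^2*(7*sin(v) - 1) - (v + 4*cos(v))^2*(v + 7*cos(v)) + (v + 7*cos(v))*(2*v + 2)*(-4*v*sin(v) + v - 8*sin(2*v) + 4*cos(v)))/((v + 1)^2*(v + 7*cos(v))^2)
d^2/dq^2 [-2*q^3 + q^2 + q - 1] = 2 - 12*q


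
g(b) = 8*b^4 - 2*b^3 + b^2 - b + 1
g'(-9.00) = -23833.00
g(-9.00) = 54037.00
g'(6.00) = 6707.00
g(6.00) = 9967.00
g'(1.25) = 54.62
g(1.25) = 16.94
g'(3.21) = 1002.03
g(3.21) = 791.34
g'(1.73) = 150.19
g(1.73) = 63.57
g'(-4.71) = -3487.11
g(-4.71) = 4173.94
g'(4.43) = 2672.14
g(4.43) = 2923.41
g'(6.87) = 10105.33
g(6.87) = 17213.22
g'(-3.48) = -1429.24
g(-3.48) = 1274.17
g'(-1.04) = -45.57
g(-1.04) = 14.73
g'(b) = 32*b^3 - 6*b^2 + 2*b - 1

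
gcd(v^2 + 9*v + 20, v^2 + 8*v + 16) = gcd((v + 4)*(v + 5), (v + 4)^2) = v + 4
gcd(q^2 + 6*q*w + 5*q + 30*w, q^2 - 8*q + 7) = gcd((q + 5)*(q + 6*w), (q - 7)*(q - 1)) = 1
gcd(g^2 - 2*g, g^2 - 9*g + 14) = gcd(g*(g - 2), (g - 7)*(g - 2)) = g - 2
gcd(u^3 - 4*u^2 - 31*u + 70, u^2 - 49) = u - 7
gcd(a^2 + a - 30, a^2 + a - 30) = a^2 + a - 30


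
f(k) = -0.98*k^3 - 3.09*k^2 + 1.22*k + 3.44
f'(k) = -2.94*k^2 - 6.18*k + 1.22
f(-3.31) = 1.09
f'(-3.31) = -10.54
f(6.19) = -339.84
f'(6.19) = -149.68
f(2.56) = -30.13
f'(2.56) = -33.87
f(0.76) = 2.15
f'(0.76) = -5.17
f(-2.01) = -3.54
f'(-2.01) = 1.76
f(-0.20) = 3.08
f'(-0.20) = 2.34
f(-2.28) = -3.79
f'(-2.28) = 0.03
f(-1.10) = -0.34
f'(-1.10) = 4.46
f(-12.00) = 1237.28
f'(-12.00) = -347.98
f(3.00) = -47.17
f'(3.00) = -43.78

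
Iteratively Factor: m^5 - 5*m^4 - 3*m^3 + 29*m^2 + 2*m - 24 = (m - 3)*(m^4 - 2*m^3 - 9*m^2 + 2*m + 8) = (m - 4)*(m - 3)*(m^3 + 2*m^2 - m - 2) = (m - 4)*(m - 3)*(m - 1)*(m^2 + 3*m + 2) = (m - 4)*(m - 3)*(m - 1)*(m + 1)*(m + 2)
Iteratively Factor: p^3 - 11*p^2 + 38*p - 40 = (p - 2)*(p^2 - 9*p + 20) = (p - 5)*(p - 2)*(p - 4)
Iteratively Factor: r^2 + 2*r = (r)*(r + 2)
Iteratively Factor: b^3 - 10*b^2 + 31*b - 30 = (b - 5)*(b^2 - 5*b + 6) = (b - 5)*(b - 2)*(b - 3)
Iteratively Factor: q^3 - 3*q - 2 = (q - 2)*(q^2 + 2*q + 1) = (q - 2)*(q + 1)*(q + 1)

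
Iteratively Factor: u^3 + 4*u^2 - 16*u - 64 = (u - 4)*(u^2 + 8*u + 16) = (u - 4)*(u + 4)*(u + 4)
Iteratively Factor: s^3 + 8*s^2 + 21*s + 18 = (s + 2)*(s^2 + 6*s + 9) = (s + 2)*(s + 3)*(s + 3)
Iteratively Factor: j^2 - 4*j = (j)*(j - 4)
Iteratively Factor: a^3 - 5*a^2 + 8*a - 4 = (a - 1)*(a^2 - 4*a + 4) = (a - 2)*(a - 1)*(a - 2)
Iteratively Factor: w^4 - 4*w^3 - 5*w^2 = (w - 5)*(w^3 + w^2) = w*(w - 5)*(w^2 + w) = w*(w - 5)*(w + 1)*(w)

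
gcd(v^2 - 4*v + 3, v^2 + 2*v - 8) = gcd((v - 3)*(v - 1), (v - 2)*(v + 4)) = 1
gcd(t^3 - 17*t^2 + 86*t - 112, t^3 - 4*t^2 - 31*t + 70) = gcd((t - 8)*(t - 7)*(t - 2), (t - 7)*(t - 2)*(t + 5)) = t^2 - 9*t + 14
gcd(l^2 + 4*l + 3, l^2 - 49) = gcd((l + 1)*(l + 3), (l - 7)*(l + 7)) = 1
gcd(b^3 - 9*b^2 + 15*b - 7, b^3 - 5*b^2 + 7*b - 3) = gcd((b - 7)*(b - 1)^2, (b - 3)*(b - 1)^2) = b^2 - 2*b + 1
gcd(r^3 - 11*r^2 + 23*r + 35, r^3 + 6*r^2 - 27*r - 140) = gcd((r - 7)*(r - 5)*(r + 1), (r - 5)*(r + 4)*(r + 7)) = r - 5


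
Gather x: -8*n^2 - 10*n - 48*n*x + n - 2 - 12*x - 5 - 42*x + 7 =-8*n^2 - 9*n + x*(-48*n - 54)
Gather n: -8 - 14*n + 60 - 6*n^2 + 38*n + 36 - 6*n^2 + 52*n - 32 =-12*n^2 + 76*n + 56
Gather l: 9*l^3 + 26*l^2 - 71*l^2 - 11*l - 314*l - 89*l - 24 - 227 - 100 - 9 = 9*l^3 - 45*l^2 - 414*l - 360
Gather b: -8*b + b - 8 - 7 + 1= -7*b - 14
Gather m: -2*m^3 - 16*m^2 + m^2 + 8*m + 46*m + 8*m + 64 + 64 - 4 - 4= -2*m^3 - 15*m^2 + 62*m + 120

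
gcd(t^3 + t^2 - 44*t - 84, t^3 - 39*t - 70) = t^2 - 5*t - 14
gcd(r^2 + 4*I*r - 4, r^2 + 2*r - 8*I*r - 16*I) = 1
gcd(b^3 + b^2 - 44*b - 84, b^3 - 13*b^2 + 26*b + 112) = b^2 - 5*b - 14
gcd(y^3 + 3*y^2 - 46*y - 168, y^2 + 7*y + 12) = y + 4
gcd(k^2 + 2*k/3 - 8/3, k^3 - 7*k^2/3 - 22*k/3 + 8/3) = k + 2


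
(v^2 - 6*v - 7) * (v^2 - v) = v^4 - 7*v^3 - v^2 + 7*v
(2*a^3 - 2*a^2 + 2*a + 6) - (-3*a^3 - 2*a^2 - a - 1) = 5*a^3 + 3*a + 7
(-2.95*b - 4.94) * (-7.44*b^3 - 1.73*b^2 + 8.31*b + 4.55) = 21.948*b^4 + 41.8571*b^3 - 15.9683*b^2 - 54.4739*b - 22.477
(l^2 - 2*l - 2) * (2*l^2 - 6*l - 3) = 2*l^4 - 10*l^3 + 5*l^2 + 18*l + 6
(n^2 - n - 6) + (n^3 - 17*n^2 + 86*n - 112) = n^3 - 16*n^2 + 85*n - 118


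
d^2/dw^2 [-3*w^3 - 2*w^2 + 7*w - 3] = -18*w - 4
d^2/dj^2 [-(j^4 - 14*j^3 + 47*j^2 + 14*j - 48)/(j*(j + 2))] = 2*(-j^6 - 6*j^5 - 12*j^4 + 136*j^3 + 144*j^2 + 288*j + 192)/(j^3*(j^3 + 6*j^2 + 12*j + 8))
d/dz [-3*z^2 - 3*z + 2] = -6*z - 3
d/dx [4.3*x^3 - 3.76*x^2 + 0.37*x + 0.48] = 12.9*x^2 - 7.52*x + 0.37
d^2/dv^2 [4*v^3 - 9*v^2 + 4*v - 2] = 24*v - 18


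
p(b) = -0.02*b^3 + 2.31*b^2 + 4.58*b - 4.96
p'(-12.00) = -59.50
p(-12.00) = 307.28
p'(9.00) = 41.30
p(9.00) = 208.79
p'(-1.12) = -0.67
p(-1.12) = -7.16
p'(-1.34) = -1.72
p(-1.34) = -6.90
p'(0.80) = 8.24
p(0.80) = 0.17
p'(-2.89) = -9.27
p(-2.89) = 1.58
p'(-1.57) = -2.82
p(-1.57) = -6.38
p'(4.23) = 23.05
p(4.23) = 54.23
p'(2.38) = 15.24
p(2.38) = 18.76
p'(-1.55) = -2.73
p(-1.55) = -6.43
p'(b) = -0.06*b^2 + 4.62*b + 4.58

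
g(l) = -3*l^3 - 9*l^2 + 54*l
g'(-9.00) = -513.00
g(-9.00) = 972.00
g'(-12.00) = -1026.00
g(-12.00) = 3240.00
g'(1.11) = 22.93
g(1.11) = 44.75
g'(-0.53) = 61.01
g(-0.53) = -30.70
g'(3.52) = -120.87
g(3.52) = -52.28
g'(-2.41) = 45.11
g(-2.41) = -140.42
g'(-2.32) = 47.32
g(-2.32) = -136.26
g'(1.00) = 27.00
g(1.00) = 42.00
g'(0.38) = 45.86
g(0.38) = 19.06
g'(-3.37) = 12.45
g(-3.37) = -169.37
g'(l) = -9*l^2 - 18*l + 54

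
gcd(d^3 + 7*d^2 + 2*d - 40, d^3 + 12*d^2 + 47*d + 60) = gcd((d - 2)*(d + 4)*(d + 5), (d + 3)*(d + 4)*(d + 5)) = d^2 + 9*d + 20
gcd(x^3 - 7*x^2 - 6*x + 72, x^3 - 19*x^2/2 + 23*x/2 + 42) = x - 4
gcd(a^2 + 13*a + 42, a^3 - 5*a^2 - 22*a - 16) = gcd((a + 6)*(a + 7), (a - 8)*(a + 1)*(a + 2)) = 1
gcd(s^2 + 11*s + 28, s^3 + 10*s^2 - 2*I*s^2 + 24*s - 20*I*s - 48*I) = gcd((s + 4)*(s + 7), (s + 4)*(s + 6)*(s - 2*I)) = s + 4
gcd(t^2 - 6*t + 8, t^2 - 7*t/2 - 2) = t - 4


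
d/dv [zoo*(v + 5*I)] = zoo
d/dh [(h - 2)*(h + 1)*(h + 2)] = 3*h^2 + 2*h - 4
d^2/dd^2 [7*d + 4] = 0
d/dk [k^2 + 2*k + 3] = 2*k + 2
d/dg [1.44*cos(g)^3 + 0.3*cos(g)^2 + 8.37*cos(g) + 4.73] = (4.32*sin(g)^2 - 0.6*cos(g) - 12.69)*sin(g)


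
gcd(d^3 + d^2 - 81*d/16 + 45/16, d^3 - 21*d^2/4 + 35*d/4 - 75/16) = d - 5/4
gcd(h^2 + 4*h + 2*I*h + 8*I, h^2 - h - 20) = h + 4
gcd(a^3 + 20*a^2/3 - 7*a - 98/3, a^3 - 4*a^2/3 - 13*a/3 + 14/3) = a^2 - a/3 - 14/3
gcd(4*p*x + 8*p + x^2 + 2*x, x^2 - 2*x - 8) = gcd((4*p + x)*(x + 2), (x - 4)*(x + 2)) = x + 2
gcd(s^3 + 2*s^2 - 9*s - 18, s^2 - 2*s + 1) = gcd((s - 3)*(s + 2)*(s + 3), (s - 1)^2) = 1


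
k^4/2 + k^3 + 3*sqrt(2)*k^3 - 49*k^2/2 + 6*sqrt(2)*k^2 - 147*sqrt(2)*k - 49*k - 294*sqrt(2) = (k/2 + 1)*(k - 7)*(k + 7)*(k + 6*sqrt(2))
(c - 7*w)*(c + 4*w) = c^2 - 3*c*w - 28*w^2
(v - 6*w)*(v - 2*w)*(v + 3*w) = v^3 - 5*v^2*w - 12*v*w^2 + 36*w^3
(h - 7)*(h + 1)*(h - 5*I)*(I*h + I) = I*h^4 + 5*h^3 - 5*I*h^3 - 25*h^2 - 13*I*h^2 - 65*h - 7*I*h - 35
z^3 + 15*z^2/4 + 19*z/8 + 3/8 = (z + 1/4)*(z + 1/2)*(z + 3)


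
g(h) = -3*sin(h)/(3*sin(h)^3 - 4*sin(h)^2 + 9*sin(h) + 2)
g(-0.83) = -0.28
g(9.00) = -0.24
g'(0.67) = -0.11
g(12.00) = -0.36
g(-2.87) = -1.06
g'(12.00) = -0.52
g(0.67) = -0.28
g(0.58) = -0.26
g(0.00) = 0.00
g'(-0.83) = -0.21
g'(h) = -3*(-9*sin(h)^2*cos(h) + 8*sin(h)*cos(h) - 9*cos(h))*sin(h)/(3*sin(h)^3 - 4*sin(h)^2 + 9*sin(h) + 2)^2 - 3*cos(h)/(3*sin(h)^3 - 4*sin(h)^2 + 9*sin(h) + 2)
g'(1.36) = -0.00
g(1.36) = -0.30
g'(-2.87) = 12.02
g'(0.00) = -1.50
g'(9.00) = 0.22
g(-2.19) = -0.25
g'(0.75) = -0.08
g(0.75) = -0.28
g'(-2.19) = 0.15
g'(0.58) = -0.14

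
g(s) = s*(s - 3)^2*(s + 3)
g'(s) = s*(s - 3)^2 + s*(s + 3)*(2*s - 6) + (s - 3)^2*(s + 3) = 4*s^3 - 9*s^2 - 18*s + 27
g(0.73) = 14.03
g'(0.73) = 10.62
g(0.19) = 4.79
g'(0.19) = 23.28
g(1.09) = 16.26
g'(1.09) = 1.87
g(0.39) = 9.01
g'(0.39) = 18.85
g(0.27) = 6.58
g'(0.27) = 21.56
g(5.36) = 249.57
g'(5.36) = 287.92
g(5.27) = 224.58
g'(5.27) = 267.64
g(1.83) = 12.10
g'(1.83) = -11.57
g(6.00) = 486.00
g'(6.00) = 459.00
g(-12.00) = 24300.00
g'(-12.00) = -7965.00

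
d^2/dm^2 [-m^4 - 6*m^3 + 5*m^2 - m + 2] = -12*m^2 - 36*m + 10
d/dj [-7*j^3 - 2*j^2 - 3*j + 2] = -21*j^2 - 4*j - 3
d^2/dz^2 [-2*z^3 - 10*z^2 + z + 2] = -12*z - 20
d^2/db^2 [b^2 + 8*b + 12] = 2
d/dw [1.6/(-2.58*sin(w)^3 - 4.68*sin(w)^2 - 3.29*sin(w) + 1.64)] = (12.384*sin(w)^2 + 14.976*sin(w) + 5.264)*cos(w)/(2.58*sin(w)^3 + 4.68*sin(w)^2 + 3.29*sin(w) - 1.64)^2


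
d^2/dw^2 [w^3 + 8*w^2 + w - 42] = 6*w + 16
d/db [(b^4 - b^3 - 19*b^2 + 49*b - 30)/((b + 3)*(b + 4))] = 2*(b^5 + 10*b^4 + 17*b^3 - 109*b^2 - 198*b + 399)/(b^4 + 14*b^3 + 73*b^2 + 168*b + 144)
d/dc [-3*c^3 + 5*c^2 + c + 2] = -9*c^2 + 10*c + 1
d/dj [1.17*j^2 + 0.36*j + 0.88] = 2.34*j + 0.36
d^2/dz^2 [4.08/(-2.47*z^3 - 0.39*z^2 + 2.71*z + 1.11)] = ((60.4656*z + 3.1824)*(2.47*z^3 + 0.39*z^2 - 2.71*z - 1.11) - 4.08*(7.41*z^2 + 0.78*z - 2.71)*(14.82*z^2 + 1.56*z - 5.42))/(2.47*z^3 + 0.39*z^2 - 2.71*z - 1.11)^3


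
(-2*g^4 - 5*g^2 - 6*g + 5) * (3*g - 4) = -6*g^5 + 8*g^4 - 15*g^3 + 2*g^2 + 39*g - 20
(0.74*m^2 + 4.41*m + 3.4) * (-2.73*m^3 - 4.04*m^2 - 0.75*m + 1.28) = -2.0202*m^5 - 15.0289*m^4 - 27.6534*m^3 - 16.0963*m^2 + 3.0948*m + 4.352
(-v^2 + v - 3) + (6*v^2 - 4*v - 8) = 5*v^2 - 3*v - 11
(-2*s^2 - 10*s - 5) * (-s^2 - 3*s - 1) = 2*s^4 + 16*s^3 + 37*s^2 + 25*s + 5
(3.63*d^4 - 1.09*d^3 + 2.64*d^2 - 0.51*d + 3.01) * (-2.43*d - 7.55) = -8.8209*d^5 - 24.7578*d^4 + 1.8143*d^3 - 18.6927*d^2 - 3.4638*d - 22.7255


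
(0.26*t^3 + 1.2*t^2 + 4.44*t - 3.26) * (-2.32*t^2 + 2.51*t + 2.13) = -0.6032*t^5 - 2.1314*t^4 - 6.735*t^3 + 21.2636*t^2 + 1.2746*t - 6.9438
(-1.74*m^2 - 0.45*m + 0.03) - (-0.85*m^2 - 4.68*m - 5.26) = -0.89*m^2 + 4.23*m + 5.29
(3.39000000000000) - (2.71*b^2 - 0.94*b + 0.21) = -2.71*b^2 + 0.94*b + 3.18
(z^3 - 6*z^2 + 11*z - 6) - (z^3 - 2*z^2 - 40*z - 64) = -4*z^2 + 51*z + 58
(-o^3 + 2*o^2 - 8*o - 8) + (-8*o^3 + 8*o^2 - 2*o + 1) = -9*o^3 + 10*o^2 - 10*o - 7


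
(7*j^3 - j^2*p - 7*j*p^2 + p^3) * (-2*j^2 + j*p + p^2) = -14*j^5 + 9*j^4*p + 20*j^3*p^2 - 10*j^2*p^3 - 6*j*p^4 + p^5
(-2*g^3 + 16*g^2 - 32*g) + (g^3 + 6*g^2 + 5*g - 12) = -g^3 + 22*g^2 - 27*g - 12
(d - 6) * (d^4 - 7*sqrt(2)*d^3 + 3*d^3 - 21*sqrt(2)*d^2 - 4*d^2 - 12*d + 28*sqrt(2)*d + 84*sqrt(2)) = d^5 - 7*sqrt(2)*d^4 - 3*d^4 - 22*d^3 + 21*sqrt(2)*d^3 + 12*d^2 + 154*sqrt(2)*d^2 - 84*sqrt(2)*d + 72*d - 504*sqrt(2)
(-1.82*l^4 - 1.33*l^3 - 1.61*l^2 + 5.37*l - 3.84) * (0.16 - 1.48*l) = 2.6936*l^5 + 1.6772*l^4 + 2.17*l^3 - 8.2052*l^2 + 6.5424*l - 0.6144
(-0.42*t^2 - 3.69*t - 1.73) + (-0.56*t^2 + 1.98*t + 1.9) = -0.98*t^2 - 1.71*t + 0.17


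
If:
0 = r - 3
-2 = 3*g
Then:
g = -2/3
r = 3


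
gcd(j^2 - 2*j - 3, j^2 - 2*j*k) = 1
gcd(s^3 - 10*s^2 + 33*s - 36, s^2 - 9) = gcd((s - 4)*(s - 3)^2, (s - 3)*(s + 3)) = s - 3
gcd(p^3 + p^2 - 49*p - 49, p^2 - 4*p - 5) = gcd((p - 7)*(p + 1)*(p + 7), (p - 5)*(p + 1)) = p + 1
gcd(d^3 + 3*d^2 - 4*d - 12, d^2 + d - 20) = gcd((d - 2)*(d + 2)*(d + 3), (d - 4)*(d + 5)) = 1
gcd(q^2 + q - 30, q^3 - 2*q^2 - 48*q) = q + 6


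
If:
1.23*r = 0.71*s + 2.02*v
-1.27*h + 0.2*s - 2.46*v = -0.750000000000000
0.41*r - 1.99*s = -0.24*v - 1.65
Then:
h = 0.738750336816263 - 1.85497440196401*v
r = 1.94296577946768*v + 0.543216173606603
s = 0.520912547528517*v + 0.94106463878327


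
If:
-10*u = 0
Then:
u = 0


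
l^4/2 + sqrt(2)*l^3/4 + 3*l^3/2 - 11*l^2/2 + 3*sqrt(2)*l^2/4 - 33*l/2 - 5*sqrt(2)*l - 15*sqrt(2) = (l/2 + sqrt(2))*(l + 3)*(l - 5*sqrt(2)/2)*(l + sqrt(2))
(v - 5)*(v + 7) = v^2 + 2*v - 35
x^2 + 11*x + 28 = (x + 4)*(x + 7)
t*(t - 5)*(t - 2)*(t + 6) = t^4 - t^3 - 32*t^2 + 60*t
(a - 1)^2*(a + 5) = a^3 + 3*a^2 - 9*a + 5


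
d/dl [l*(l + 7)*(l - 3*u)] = 3*l^2 - 6*l*u + 14*l - 21*u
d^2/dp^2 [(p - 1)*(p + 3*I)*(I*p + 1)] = 6*I*p - 4 - 2*I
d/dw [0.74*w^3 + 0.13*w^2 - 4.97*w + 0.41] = 2.22*w^2 + 0.26*w - 4.97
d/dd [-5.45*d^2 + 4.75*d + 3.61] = 4.75 - 10.9*d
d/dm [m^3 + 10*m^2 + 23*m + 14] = 3*m^2 + 20*m + 23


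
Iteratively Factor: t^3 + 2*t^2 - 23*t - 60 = (t + 4)*(t^2 - 2*t - 15) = (t + 3)*(t + 4)*(t - 5)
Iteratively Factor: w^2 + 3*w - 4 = (w + 4)*(w - 1)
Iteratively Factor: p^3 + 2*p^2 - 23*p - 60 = (p + 4)*(p^2 - 2*p - 15) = (p + 3)*(p + 4)*(p - 5)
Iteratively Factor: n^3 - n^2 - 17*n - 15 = (n + 3)*(n^2 - 4*n - 5) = (n - 5)*(n + 3)*(n + 1)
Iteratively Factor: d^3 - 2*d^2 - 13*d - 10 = (d + 2)*(d^2 - 4*d - 5) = (d + 1)*(d + 2)*(d - 5)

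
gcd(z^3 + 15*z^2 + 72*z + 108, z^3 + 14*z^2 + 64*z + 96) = z + 6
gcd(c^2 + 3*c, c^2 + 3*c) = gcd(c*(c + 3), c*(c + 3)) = c^2 + 3*c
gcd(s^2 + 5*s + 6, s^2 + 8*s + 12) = s + 2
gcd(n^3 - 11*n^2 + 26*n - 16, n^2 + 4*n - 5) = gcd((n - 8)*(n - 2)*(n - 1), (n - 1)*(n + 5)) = n - 1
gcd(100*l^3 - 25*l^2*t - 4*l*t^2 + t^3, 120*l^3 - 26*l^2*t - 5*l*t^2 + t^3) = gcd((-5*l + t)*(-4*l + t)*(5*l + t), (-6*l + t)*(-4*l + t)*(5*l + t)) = -20*l^2 + l*t + t^2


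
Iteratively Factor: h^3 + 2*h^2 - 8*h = (h + 4)*(h^2 - 2*h) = (h - 2)*(h + 4)*(h)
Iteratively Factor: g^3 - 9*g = (g + 3)*(g^2 - 3*g) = (g - 3)*(g + 3)*(g)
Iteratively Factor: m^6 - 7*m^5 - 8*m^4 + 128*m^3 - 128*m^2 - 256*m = (m - 4)*(m^5 - 3*m^4 - 20*m^3 + 48*m^2 + 64*m) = (m - 4)^2*(m^4 + m^3 - 16*m^2 - 16*m) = (m - 4)^2*(m + 4)*(m^3 - 3*m^2 - 4*m) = (m - 4)^2*(m + 1)*(m + 4)*(m^2 - 4*m) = (m - 4)^3*(m + 1)*(m + 4)*(m)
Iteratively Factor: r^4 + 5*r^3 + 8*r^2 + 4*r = (r)*(r^3 + 5*r^2 + 8*r + 4) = r*(r + 2)*(r^2 + 3*r + 2) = r*(r + 1)*(r + 2)*(r + 2)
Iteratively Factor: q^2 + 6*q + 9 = (q + 3)*(q + 3)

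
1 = 1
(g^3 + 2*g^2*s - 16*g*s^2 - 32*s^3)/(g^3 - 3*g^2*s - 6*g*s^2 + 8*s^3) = (-g - 4*s)/(-g + s)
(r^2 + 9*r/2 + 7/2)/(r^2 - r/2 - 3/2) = (2*r + 7)/(2*r - 3)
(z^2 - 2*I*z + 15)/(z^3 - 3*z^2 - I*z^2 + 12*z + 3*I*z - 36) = (z - 5*I)/(z^2 - z*(3 + 4*I) + 12*I)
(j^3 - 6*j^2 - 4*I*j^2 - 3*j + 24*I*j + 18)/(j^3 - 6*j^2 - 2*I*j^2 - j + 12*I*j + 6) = (j - 3*I)/(j - I)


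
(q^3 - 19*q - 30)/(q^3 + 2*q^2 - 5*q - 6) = (q^2 - 3*q - 10)/(q^2 - q - 2)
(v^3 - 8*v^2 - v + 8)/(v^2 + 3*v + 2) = (v^2 - 9*v + 8)/(v + 2)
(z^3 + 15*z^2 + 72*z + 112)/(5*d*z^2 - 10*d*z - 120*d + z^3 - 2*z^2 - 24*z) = (z^2 + 11*z + 28)/(5*d*z - 30*d + z^2 - 6*z)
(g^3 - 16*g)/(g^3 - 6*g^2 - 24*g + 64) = g*(g - 4)/(g^2 - 10*g + 16)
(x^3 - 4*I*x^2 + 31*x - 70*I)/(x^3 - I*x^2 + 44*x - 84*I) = (x^2 - 2*I*x + 35)/(x^2 + I*x + 42)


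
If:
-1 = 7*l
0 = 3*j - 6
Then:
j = 2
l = -1/7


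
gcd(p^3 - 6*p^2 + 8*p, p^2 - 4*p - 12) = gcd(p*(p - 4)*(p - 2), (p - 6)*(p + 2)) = 1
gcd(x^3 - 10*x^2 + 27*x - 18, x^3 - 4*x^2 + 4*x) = 1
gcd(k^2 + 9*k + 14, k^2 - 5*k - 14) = k + 2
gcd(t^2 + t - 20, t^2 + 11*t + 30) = t + 5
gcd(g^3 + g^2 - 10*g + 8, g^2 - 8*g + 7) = g - 1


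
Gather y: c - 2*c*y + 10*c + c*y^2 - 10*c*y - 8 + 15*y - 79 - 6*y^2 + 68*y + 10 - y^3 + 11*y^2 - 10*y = 11*c - y^3 + y^2*(c + 5) + y*(73 - 12*c) - 77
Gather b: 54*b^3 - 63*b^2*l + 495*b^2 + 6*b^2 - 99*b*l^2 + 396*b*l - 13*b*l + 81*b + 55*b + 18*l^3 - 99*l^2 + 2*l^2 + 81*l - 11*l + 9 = 54*b^3 + b^2*(501 - 63*l) + b*(-99*l^2 + 383*l + 136) + 18*l^3 - 97*l^2 + 70*l + 9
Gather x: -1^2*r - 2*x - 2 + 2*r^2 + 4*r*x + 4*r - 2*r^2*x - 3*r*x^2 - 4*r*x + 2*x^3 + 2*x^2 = 2*r^2 + 3*r + 2*x^3 + x^2*(2 - 3*r) + x*(-2*r^2 - 2) - 2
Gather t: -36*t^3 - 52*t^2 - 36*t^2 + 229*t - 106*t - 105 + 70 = -36*t^3 - 88*t^2 + 123*t - 35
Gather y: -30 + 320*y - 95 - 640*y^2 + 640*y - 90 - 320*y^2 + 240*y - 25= -960*y^2 + 1200*y - 240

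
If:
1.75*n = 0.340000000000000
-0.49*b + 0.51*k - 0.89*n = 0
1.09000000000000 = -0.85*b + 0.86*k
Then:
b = -33.65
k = -31.99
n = 0.19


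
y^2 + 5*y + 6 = (y + 2)*(y + 3)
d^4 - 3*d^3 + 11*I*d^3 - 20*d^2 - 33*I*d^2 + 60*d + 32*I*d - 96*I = (d - 3)*(d - I)*(d + 4*I)*(d + 8*I)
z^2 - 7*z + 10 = (z - 5)*(z - 2)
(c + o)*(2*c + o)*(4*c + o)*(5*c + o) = 40*c^4 + 78*c^3*o + 49*c^2*o^2 + 12*c*o^3 + o^4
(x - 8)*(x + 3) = x^2 - 5*x - 24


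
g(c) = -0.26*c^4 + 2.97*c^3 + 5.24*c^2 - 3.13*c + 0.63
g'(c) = -1.04*c^3 + 8.91*c^2 + 10.48*c - 3.13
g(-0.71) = 4.36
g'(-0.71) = -5.71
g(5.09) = 337.60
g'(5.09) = 143.91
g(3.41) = 133.50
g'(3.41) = 94.98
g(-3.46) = -86.09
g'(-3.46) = 110.35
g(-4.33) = -220.08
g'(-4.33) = 202.97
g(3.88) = 181.93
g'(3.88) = 110.92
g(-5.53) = -567.23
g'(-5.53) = 387.27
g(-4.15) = -185.53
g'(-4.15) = 181.16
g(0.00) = 0.63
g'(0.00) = -3.13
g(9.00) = 856.17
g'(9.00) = 54.74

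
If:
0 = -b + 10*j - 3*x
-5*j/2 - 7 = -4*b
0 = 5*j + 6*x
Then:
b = 35/19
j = 14/95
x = -7/57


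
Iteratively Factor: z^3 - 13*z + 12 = (z - 3)*(z^2 + 3*z - 4) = (z - 3)*(z + 4)*(z - 1)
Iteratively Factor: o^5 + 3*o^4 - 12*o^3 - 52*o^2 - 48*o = (o + 3)*(o^4 - 12*o^2 - 16*o) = (o + 2)*(o + 3)*(o^3 - 2*o^2 - 8*o) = (o - 4)*(o + 2)*(o + 3)*(o^2 + 2*o) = o*(o - 4)*(o + 2)*(o + 3)*(o + 2)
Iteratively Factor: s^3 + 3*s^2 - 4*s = (s + 4)*(s^2 - s) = s*(s + 4)*(s - 1)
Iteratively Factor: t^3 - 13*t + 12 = (t - 3)*(t^2 + 3*t - 4) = (t - 3)*(t + 4)*(t - 1)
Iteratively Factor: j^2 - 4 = (j - 2)*(j + 2)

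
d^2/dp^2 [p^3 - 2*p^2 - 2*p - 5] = 6*p - 4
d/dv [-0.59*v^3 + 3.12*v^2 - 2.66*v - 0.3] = -1.77*v^2 + 6.24*v - 2.66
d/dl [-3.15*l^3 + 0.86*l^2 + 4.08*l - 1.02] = -9.45*l^2 + 1.72*l + 4.08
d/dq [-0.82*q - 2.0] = -0.820000000000000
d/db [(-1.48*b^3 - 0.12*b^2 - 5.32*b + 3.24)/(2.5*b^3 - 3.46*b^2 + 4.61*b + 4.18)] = (1.77635683940025e-15*b^5 + 5.4208*b^4 + 12.9544*b^3 - 61.8196*b^2 + 21.4176*b - 37.174)/(6.25*b^6 - 17.3*b^5 + 35.0216*b^4 - 11.0012*b^3 - 7.6735*b^2 + 38.5396*b + 17.4724)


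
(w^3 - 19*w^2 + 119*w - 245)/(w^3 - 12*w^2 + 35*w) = (w - 7)/w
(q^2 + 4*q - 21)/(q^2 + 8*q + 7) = (q - 3)/(q + 1)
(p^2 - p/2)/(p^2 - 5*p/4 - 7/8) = 4*p*(1 - 2*p)/(-8*p^2 + 10*p + 7)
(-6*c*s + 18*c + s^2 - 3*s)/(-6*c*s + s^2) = (s - 3)/s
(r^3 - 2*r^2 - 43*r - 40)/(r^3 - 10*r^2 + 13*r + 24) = (r + 5)/(r - 3)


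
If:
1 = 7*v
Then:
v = 1/7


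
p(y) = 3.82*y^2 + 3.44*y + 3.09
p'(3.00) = 26.36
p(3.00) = 47.79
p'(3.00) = 26.36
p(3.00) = 47.79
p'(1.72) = 16.58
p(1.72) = 20.31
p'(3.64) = 31.25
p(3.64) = 66.23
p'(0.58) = 7.87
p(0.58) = 6.37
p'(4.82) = 40.26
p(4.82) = 108.42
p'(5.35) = 44.31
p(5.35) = 130.83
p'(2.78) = 24.68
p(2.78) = 42.18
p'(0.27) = 5.50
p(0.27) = 4.30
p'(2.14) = 19.79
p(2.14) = 27.95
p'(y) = 7.64*y + 3.44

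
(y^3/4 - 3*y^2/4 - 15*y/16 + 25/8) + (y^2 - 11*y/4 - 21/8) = y^3/4 + y^2/4 - 59*y/16 + 1/2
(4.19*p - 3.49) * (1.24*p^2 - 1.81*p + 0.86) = 5.1956*p^3 - 11.9115*p^2 + 9.9203*p - 3.0014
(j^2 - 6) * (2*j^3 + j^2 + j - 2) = 2*j^5 + j^4 - 11*j^3 - 8*j^2 - 6*j + 12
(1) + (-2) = -1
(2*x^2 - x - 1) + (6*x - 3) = 2*x^2 + 5*x - 4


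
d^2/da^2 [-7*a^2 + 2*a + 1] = -14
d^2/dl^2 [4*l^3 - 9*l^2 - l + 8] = 24*l - 18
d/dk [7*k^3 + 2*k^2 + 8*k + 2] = 21*k^2 + 4*k + 8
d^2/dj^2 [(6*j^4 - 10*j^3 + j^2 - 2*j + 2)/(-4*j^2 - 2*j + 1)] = 2*(-96*j^6 - 144*j^5 + 216*j^3 - 204*j^2 + 6*j - 13)/(64*j^6 + 96*j^5 - 40*j^3 + 6*j - 1)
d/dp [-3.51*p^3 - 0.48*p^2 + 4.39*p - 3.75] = -10.53*p^2 - 0.96*p + 4.39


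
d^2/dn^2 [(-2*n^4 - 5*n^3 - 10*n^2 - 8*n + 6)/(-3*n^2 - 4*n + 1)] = 2*(18*n^6 + 72*n^5 + 78*n^4 - 17*n^3 - 120*n^2 - 129*n - 72)/(27*n^6 + 108*n^5 + 117*n^4 - 8*n^3 - 39*n^2 + 12*n - 1)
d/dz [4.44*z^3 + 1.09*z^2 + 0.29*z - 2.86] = 13.32*z^2 + 2.18*z + 0.29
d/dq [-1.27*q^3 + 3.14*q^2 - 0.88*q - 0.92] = -3.81*q^2 + 6.28*q - 0.88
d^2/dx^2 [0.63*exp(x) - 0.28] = 0.63*exp(x)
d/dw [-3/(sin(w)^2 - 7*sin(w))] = 3*(2*sin(w) - 7)*cos(w)/((sin(w) - 7)^2*sin(w)^2)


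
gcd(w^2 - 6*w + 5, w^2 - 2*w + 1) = w - 1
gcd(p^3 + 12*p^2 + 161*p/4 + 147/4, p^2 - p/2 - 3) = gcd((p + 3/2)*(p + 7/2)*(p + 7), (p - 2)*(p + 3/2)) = p + 3/2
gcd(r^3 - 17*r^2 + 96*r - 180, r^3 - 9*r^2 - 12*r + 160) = r - 5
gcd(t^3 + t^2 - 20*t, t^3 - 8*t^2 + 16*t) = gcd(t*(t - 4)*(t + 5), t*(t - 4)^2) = t^2 - 4*t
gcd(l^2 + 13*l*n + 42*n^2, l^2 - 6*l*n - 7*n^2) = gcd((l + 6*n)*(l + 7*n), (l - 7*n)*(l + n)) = 1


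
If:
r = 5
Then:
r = 5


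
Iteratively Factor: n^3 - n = (n - 1)*(n^2 + n) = n*(n - 1)*(n + 1)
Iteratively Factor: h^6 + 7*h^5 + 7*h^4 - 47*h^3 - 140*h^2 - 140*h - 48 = (h + 1)*(h^5 + 6*h^4 + h^3 - 48*h^2 - 92*h - 48) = (h + 1)*(h + 2)*(h^4 + 4*h^3 - 7*h^2 - 34*h - 24) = (h + 1)*(h + 2)^2*(h^3 + 2*h^2 - 11*h - 12) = (h + 1)^2*(h + 2)^2*(h^2 + h - 12) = (h + 1)^2*(h + 2)^2*(h + 4)*(h - 3)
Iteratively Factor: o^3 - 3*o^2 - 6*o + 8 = (o - 1)*(o^2 - 2*o - 8) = (o - 4)*(o - 1)*(o + 2)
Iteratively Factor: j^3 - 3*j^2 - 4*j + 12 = (j + 2)*(j^2 - 5*j + 6) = (j - 2)*(j + 2)*(j - 3)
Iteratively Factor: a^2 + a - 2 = (a + 2)*(a - 1)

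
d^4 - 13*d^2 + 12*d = d*(d - 3)*(d - 1)*(d + 4)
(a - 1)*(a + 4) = a^2 + 3*a - 4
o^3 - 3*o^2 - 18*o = o*(o - 6)*(o + 3)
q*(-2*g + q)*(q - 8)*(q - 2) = -2*g*q^3 + 20*g*q^2 - 32*g*q + q^4 - 10*q^3 + 16*q^2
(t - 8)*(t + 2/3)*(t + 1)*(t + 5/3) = t^4 - 14*t^3/3 - 209*t^2/9 - 238*t/9 - 80/9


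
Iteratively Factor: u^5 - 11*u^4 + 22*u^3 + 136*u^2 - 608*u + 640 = (u - 5)*(u^4 - 6*u^3 - 8*u^2 + 96*u - 128) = (u - 5)*(u - 2)*(u^3 - 4*u^2 - 16*u + 64) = (u - 5)*(u - 4)*(u - 2)*(u^2 - 16) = (u - 5)*(u - 4)*(u - 2)*(u + 4)*(u - 4)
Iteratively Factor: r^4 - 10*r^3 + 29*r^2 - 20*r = (r - 5)*(r^3 - 5*r^2 + 4*r) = (r - 5)*(r - 4)*(r^2 - r) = (r - 5)*(r - 4)*(r - 1)*(r)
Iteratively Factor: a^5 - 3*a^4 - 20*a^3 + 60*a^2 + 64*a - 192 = (a + 4)*(a^4 - 7*a^3 + 8*a^2 + 28*a - 48) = (a - 3)*(a + 4)*(a^3 - 4*a^2 - 4*a + 16) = (a - 3)*(a - 2)*(a + 4)*(a^2 - 2*a - 8) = (a - 4)*(a - 3)*(a - 2)*(a + 4)*(a + 2)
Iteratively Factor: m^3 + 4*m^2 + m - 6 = (m + 3)*(m^2 + m - 2) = (m - 1)*(m + 3)*(m + 2)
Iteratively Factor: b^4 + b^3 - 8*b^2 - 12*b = (b - 3)*(b^3 + 4*b^2 + 4*b) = (b - 3)*(b + 2)*(b^2 + 2*b) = b*(b - 3)*(b + 2)*(b + 2)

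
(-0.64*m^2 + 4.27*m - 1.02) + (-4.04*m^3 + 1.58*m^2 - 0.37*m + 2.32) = -4.04*m^3 + 0.94*m^2 + 3.9*m + 1.3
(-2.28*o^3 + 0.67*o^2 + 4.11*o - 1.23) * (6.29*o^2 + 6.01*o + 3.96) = -14.3412*o^5 - 9.4885*o^4 + 20.8498*o^3 + 19.6176*o^2 + 8.8833*o - 4.8708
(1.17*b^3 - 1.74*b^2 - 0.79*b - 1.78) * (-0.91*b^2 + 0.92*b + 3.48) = -1.0647*b^5 + 2.6598*b^4 + 3.1897*b^3 - 5.1622*b^2 - 4.3868*b - 6.1944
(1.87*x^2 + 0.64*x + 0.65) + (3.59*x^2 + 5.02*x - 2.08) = 5.46*x^2 + 5.66*x - 1.43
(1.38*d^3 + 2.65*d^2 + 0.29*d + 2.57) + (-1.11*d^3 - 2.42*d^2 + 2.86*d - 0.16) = 0.27*d^3 + 0.23*d^2 + 3.15*d + 2.41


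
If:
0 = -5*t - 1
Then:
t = -1/5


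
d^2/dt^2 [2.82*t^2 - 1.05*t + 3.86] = 5.64000000000000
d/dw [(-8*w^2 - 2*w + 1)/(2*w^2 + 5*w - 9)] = (-36*w^2 + 140*w + 13)/(4*w^4 + 20*w^3 - 11*w^2 - 90*w + 81)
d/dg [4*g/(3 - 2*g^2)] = 4*(2*g^2 + 3)/(2*g^2 - 3)^2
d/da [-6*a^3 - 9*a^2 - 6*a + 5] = -18*a^2 - 18*a - 6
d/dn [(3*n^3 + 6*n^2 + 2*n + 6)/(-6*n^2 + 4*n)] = 3*(-3*n^4 + 4*n^3 + 6*n^2 + 12*n - 4)/(2*n^2*(9*n^2 - 12*n + 4))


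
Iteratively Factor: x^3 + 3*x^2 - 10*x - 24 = (x - 3)*(x^2 + 6*x + 8) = (x - 3)*(x + 2)*(x + 4)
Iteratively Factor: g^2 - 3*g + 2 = (g - 1)*(g - 2)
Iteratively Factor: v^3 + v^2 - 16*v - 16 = (v + 1)*(v^2 - 16) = (v + 1)*(v + 4)*(v - 4)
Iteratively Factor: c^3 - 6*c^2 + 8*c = (c - 2)*(c^2 - 4*c) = c*(c - 2)*(c - 4)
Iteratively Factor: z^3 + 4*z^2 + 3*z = (z + 3)*(z^2 + z) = z*(z + 3)*(z + 1)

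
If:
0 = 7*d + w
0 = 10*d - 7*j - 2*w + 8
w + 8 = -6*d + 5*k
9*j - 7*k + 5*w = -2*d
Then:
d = -16/13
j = -40/13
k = 24/13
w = 112/13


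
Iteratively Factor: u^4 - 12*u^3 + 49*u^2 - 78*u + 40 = (u - 4)*(u^3 - 8*u^2 + 17*u - 10) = (u - 4)*(u - 1)*(u^2 - 7*u + 10) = (u - 4)*(u - 2)*(u - 1)*(u - 5)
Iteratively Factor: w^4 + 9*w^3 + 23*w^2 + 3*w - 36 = (w + 3)*(w^3 + 6*w^2 + 5*w - 12) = (w - 1)*(w + 3)*(w^2 + 7*w + 12) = (w - 1)*(w + 3)*(w + 4)*(w + 3)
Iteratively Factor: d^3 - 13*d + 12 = (d - 1)*(d^2 + d - 12) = (d - 1)*(d + 4)*(d - 3)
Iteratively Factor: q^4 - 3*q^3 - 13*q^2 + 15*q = (q - 1)*(q^3 - 2*q^2 - 15*q) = (q - 5)*(q - 1)*(q^2 + 3*q) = (q - 5)*(q - 1)*(q + 3)*(q)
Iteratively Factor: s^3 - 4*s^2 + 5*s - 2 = (s - 1)*(s^2 - 3*s + 2) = (s - 1)^2*(s - 2)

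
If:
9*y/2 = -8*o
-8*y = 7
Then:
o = 63/128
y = -7/8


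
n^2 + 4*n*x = n*(n + 4*x)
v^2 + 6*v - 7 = (v - 1)*(v + 7)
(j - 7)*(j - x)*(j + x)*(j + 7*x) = j^4 + 7*j^3*x - 7*j^3 - j^2*x^2 - 49*j^2*x - 7*j*x^3 + 7*j*x^2 + 49*x^3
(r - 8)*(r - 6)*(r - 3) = r^3 - 17*r^2 + 90*r - 144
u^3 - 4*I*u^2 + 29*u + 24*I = (u - 8*I)*(u + I)*(u + 3*I)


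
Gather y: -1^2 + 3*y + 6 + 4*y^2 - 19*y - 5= 4*y^2 - 16*y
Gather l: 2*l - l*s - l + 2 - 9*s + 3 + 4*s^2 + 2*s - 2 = l*(1 - s) + 4*s^2 - 7*s + 3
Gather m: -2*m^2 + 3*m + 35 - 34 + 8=-2*m^2 + 3*m + 9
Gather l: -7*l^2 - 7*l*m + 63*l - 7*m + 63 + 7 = -7*l^2 + l*(63 - 7*m) - 7*m + 70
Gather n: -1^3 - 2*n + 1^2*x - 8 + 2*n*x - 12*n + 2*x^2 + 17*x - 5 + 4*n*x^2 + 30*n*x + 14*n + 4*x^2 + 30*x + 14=n*(4*x^2 + 32*x) + 6*x^2 + 48*x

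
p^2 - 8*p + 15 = (p - 5)*(p - 3)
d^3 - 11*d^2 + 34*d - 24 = (d - 6)*(d - 4)*(d - 1)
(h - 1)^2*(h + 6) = h^3 + 4*h^2 - 11*h + 6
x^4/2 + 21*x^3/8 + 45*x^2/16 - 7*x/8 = x*(x/2 + 1)*(x - 1/4)*(x + 7/2)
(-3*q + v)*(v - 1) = -3*q*v + 3*q + v^2 - v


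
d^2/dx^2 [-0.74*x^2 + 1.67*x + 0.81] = -1.48000000000000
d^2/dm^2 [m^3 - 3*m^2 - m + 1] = 6*m - 6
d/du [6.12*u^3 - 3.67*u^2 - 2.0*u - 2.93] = 18.36*u^2 - 7.34*u - 2.0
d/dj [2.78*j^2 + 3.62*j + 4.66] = 5.56*j + 3.62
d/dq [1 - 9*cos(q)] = 9*sin(q)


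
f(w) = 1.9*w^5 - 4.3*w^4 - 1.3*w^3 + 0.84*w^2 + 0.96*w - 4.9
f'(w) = 9.5*w^4 - 17.2*w^3 - 3.9*w^2 + 1.68*w + 0.96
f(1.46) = -12.69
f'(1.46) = -15.26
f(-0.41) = -5.21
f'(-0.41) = 1.07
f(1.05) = -7.27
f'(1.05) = -9.94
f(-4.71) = -6375.24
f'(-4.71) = 6378.98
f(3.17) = 139.16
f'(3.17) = 378.50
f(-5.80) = -17065.44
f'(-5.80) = 13966.62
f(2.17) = -16.07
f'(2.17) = 21.14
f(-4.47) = -4983.73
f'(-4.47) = 5244.48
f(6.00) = 8951.90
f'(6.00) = 8467.44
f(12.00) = 381497.18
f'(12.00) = 166729.92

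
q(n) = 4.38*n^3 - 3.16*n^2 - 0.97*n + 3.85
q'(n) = 13.14*n^2 - 6.32*n - 0.97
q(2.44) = 46.30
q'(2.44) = 61.84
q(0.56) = 3.09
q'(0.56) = -0.39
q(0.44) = 3.18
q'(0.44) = -1.21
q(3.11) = 102.02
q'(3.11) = 106.47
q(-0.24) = 3.84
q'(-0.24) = 1.30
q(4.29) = 287.35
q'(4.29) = 213.75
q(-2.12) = -50.03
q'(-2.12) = 71.48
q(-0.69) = 1.58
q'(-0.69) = 9.65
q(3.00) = 90.76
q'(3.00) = 98.33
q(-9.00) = -3436.40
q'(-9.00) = 1120.25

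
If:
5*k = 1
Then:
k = 1/5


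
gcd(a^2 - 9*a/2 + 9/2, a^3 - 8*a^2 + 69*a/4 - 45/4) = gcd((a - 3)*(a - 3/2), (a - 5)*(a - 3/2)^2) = a - 3/2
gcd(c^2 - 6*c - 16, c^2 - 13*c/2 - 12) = c - 8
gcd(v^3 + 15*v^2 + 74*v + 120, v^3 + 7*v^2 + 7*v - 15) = v + 5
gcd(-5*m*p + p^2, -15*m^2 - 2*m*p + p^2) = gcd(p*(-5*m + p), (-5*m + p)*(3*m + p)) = -5*m + p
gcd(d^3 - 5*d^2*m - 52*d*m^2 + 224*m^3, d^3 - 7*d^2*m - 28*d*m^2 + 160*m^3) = d^2 - 12*d*m + 32*m^2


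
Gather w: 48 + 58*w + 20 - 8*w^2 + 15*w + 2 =-8*w^2 + 73*w + 70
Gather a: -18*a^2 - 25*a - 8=-18*a^2 - 25*a - 8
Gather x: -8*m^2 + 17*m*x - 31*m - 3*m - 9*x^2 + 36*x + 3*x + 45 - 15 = -8*m^2 - 34*m - 9*x^2 + x*(17*m + 39) + 30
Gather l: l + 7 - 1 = l + 6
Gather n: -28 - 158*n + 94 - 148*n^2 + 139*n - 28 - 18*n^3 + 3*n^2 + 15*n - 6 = -18*n^3 - 145*n^2 - 4*n + 32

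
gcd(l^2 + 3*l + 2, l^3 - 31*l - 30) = l + 1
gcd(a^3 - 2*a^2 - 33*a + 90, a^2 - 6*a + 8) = 1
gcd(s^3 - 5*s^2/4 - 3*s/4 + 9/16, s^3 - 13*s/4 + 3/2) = s^2 - 2*s + 3/4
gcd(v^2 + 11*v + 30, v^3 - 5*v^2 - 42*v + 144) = v + 6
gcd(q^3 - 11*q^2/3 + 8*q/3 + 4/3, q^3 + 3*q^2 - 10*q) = q - 2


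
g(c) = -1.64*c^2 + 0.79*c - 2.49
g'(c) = 0.79 - 3.28*c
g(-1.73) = -8.77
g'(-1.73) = 6.46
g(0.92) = -3.15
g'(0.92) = -2.23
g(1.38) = -4.52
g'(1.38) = -3.74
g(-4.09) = -33.16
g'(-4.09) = 14.21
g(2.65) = -11.91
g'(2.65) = -7.90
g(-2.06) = -11.08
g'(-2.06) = 7.55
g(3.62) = -21.12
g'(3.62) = -11.08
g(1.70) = -5.89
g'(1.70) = -4.79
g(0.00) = -2.49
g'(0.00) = 0.79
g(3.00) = -14.88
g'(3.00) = -9.05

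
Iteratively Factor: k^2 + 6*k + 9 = (k + 3)*(k + 3)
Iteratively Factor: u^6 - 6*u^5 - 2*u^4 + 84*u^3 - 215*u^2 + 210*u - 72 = (u - 3)*(u^5 - 3*u^4 - 11*u^3 + 51*u^2 - 62*u + 24) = (u - 3)*(u - 1)*(u^4 - 2*u^3 - 13*u^2 + 38*u - 24) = (u - 3)*(u - 1)^2*(u^3 - u^2 - 14*u + 24) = (u - 3)^2*(u - 1)^2*(u^2 + 2*u - 8) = (u - 3)^2*(u - 1)^2*(u + 4)*(u - 2)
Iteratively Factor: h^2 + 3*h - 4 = (h + 4)*(h - 1)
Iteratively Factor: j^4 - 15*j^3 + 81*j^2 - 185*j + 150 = (j - 2)*(j^3 - 13*j^2 + 55*j - 75) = (j - 3)*(j - 2)*(j^2 - 10*j + 25) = (j - 5)*(j - 3)*(j - 2)*(j - 5)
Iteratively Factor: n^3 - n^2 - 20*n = (n)*(n^2 - n - 20) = n*(n - 5)*(n + 4)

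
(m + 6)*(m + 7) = m^2 + 13*m + 42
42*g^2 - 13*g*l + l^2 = (-7*g + l)*(-6*g + l)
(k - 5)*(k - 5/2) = k^2 - 15*k/2 + 25/2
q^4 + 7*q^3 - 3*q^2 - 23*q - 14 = (q - 2)*(q + 1)^2*(q + 7)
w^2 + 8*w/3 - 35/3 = (w - 7/3)*(w + 5)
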